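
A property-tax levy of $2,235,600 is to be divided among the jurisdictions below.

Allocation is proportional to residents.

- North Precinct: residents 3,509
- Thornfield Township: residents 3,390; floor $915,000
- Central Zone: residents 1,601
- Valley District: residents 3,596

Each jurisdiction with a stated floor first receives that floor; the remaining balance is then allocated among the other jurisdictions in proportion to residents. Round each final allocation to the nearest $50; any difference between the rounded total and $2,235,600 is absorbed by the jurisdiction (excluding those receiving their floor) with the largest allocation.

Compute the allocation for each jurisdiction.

Fund the minimums — Thornfield Township $915,000. Residual $1,320,600.
Residual split over remaining residents 8,706: North Precinct 532,274.91 → $532,250; Central Zone 242,853.27 → $242,850; Valley District 545,471.81 → $545,450.
Rounding difference +$50 applied to Valley District → $545,500.

North Precinct: $532,250 · Thornfield Township: $915,000 · Central Zone: $242,850 · Valley District: $545,500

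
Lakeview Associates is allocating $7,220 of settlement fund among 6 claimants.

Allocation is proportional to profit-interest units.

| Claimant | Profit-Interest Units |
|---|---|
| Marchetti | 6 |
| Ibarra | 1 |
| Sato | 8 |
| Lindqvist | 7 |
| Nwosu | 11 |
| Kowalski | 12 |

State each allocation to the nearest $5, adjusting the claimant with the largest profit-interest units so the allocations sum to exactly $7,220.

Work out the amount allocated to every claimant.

Marchetti: $965; Ibarra: $160; Sato: $1,285; Lindqvist: $1,125; Nwosu: $1,765; Kowalski: $1,920

Sum of profit-interest units: 6 + 1 + 8 + 7 + 11 + 12 = 45.
Pro-rata amounts: Marchetti 962.67; Ibarra 160.44; Sato 1,283.56; Lindqvist 1,123.11; Nwosu 1,764.89; Kowalski 1,925.33.
After rounding ($5): Marchetti $965; Ibarra $160; Sato $1,285; Lindqvist $1,125; Nwosu $1,765; Kowalski $1,925. Sum = $7,225.
Difference $7,220 − $7,225 = −$5 applied to largest profit-interest units (Kowalski): Kowalski becomes $1,920.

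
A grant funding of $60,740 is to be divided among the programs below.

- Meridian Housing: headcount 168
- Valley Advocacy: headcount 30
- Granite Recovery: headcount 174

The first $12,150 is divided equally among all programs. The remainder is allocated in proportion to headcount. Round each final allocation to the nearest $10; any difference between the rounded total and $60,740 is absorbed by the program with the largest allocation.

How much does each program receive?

Meridian Housing: $25,990 · Valley Advocacy: $7,970 · Granite Recovery: $26,780

Equal tier: $12,150 ÷ 3 = $4,050 apiece.
Remainder $48,590 by headcount (total 372): Meridian Housing 21,943.87 → $21,940; Valley Advocacy 3,918.55 → $3,920; Granite Recovery 22,727.58 → $22,730.
Totals: Meridian Housing $4,050 + $21,940 = $25,990; Valley Advocacy $4,050 + $3,920 = $7,970; Granite Recovery $4,050 + $22,730 = $26,780.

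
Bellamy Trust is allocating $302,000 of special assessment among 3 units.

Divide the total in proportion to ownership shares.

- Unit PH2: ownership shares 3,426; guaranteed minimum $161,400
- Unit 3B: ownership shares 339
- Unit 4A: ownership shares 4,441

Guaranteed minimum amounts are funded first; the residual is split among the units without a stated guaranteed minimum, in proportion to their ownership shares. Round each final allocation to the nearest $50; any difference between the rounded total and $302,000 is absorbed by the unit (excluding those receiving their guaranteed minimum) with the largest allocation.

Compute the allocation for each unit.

Unit PH2: $161,400 | Unit 3B: $9,950 | Unit 4A: $130,650

Guaranteed amounts: Unit PH2 $161,400. Remaining pool $140,600.
Remaining pool split over remaining ownership shares 4,780: Unit 3B 9,971.42 → $9,950; Unit 4A 130,628.58 → $130,650.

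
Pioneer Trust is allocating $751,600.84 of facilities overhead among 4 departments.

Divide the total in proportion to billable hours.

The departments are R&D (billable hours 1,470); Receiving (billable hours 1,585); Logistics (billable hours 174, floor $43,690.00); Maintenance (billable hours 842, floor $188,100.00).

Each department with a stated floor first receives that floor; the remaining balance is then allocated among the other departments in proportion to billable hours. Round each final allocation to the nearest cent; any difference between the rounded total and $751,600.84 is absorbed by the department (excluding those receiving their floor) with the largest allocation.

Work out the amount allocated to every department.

Minimums first: Logistics $43,690.00; Maintenance $188,100.00. Balance $519,810.84.
Balance split over remaining billable hours 3,055: R&D 250,121.7463 → $250,121.75; Receiving 269,689.0937 → $269,689.09.

R&D: $250,121.75 | Receiving: $269,689.09 | Logistics: $43,690.00 | Maintenance: $188,100.00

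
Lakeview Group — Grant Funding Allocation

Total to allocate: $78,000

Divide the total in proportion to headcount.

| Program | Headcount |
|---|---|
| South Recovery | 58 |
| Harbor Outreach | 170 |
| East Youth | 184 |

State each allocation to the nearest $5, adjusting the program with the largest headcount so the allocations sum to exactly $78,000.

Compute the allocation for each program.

Combined headcount = 58 + 170 + 184 = 412.
Proportional shares: South Recovery 10,980.58; Harbor Outreach 32,184.47; East Youth 34,834.95.
After rounding ($5): South Recovery $10,980; Harbor Outreach $32,185; East Youth $34,835. Sum = $78,000.
No rounding difference to absorb.

South Recovery: $10,980 | Harbor Outreach: $32,185 | East Youth: $34,835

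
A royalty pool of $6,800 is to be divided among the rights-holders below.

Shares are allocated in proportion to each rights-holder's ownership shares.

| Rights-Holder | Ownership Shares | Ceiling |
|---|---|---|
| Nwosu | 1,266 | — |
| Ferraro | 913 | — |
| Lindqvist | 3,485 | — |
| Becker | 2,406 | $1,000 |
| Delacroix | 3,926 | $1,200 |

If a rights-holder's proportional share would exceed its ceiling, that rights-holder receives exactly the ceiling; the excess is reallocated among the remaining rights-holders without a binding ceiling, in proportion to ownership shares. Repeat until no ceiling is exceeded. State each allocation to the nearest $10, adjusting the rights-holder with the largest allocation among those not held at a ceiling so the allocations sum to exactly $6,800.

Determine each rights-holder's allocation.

Combined ownership shares = 11,996.
Unconstrained shares: Nwosu 717.64; Ferraro 517.54; Lindqvist 1,975.49; Becker 1,363.85; Delacroix 2,225.48.
Held at cap: Becker ($1,000), Delacroix ($1,200); residual $4,600 reallocated over remaining ownership shares 5,664.
Shares after redistribution: Nwosu 1,028.18 → $1,030; Ferraro 741.49 → $740; Lindqvist 2,830.33 → $2,830.

Nwosu: $1,030; Ferraro: $740; Lindqvist: $2,830; Becker: $1,000; Delacroix: $1,200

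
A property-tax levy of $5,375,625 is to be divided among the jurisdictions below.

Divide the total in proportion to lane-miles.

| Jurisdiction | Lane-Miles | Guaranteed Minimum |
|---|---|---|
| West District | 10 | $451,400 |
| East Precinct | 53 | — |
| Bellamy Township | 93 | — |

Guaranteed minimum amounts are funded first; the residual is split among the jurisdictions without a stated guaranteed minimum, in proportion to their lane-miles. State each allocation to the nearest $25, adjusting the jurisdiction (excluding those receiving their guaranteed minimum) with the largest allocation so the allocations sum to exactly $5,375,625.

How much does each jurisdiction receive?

Guaranteed amounts: West District $451,400. Balance $4,924,225.
Balance split over remaining lane-miles 146: East Precinct 1,787,561.13 → $1,787,550; Bellamy Township 3,136,663.87 → $3,136,675.

West District: $451,400 | East Precinct: $1,787,550 | Bellamy Township: $3,136,675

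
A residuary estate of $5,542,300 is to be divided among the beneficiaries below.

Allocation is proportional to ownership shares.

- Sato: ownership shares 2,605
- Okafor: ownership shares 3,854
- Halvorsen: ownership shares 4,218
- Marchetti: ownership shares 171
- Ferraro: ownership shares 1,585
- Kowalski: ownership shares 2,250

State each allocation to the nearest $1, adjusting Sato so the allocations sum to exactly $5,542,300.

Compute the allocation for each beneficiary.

Sato: $983,294 · Okafor: $1,454,745 · Halvorsen: $1,592,142 · Marchetti: $64,546 · Ferraro: $598,280 · Kowalski: $849,293

Sum of ownership shares: 14,683.
Unrounded shares: Sato 2,605/14,683 × $5,542,300 = 983,293.03; Okafor 3,854/14,683 × $5,542,300 = 1,454,745.23; Halvorsen 4,218/14,683 × $5,542,300 = 1,592,142.03; Marchetti 171/14,683 × $5,542,300 = 64,546.30; Ferraro 1,585/14,683 × $5,542,300 = 598,280.02; Kowalski 2,250/14,683 × $5,542,300 = 849,293.40.
At nearest $1: Sato $983,293; Okafor $1,454,745; Halvorsen $1,592,142; Marchetti $64,546; Ferraro $598,280; Kowalski $849,293. Sum = $5,542,299.
Difference $5,542,300 − $5,542,299 = +$1 applied to Sato: Sato becomes $983,294.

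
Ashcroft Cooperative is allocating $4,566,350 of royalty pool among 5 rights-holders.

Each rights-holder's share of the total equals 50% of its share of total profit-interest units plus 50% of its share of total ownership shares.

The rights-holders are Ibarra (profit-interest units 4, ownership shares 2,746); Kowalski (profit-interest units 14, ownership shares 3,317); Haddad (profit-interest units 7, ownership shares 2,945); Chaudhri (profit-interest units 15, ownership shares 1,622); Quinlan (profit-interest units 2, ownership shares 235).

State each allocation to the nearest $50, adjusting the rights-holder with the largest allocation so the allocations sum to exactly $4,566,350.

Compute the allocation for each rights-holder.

Totals — profit-interest units 42, ownership shares 10,865.
Composite weights (50% profit-interest units + 50% ownership shares): Ibarra 0.1740; Kowalski 0.3193; Haddad 0.2189; Chaudhri 0.2532; Quinlan 0.0346.
Unrounded shares: Ibarra 794,490.66; Kowalski 1,458,093.90; Haddad 999,392.52; Chaudhri 1,156,267.31; Quinlan 158,105.60.
After rounding ($50): Ibarra $794,500; Kowalski $1,458,100; Haddad $999,400; Chaudhri $1,156,250; Quinlan $158,100. Sum = $4,566,350.
Rounded total matches; no reconciliation needed.

Ibarra: $794,500 · Kowalski: $1,458,100 · Haddad: $999,400 · Chaudhri: $1,156,250 · Quinlan: $158,100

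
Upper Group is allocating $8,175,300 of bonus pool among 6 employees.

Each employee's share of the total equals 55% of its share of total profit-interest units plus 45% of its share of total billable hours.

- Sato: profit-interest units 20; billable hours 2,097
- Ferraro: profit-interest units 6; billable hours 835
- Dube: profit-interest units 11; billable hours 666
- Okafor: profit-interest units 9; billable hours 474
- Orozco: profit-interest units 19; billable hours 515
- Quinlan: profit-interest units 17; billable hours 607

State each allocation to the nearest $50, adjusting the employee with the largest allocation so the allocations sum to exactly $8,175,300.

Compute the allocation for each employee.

Sato: $2,582,000 · Ferraro: $920,450 · Dube: $1,074,900 · Okafor: $829,250 · Orozco: $1,406,600 · Quinlan: $1,362,100

Profit-interest units total 82; billable hours total 5,194.
Combined weights (55% profit-interest units + 45% billable hours): Sato 0.3158; Ferraro 0.1126; Dube 0.1315; Okafor 0.1014; Orozco 0.1721; Quinlan 0.1666.
Unrounded shares: Sato 2,581,981.51; Ferraro 920,432.42; Dube 1,074,902.19; Okafor 829,240.86; Orozco 1,406,624.26; Quinlan 1,362,118.75.
After rounding ($50): Sato $2,582,000; Ferraro $920,450; Dube $1,074,900; Okafor $829,250; Orozco $1,406,600; Quinlan $1,362,100. Sum = $8,175,300.
Rounded total matches; no reconciliation needed.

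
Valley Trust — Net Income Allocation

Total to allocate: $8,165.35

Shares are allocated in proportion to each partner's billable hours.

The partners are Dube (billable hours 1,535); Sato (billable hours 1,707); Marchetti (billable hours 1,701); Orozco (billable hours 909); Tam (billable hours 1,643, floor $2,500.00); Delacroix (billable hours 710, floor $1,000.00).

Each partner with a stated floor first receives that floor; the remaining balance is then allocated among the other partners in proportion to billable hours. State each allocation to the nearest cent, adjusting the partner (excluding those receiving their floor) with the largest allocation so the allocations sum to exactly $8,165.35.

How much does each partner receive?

Guaranteed amounts: Tam $2,500.00; Delacroix $1,000.00. Balance $4,665.35.
Balance split over remaining billable hours 5,852: Dube 1,223.7376 → $1,223.74; Sato 1,360.8600 → $1,360.86; Marchetti 1,356.0766 → $1,356.08; Orozco 724.6759 → $724.68.
Rounding difference −$0.01 applied to Sato → $1,360.85.

Dube: $1,223.74 | Sato: $1,360.85 | Marchetti: $1,356.08 | Orozco: $724.68 | Tam: $2,500.00 | Delacroix: $1,000.00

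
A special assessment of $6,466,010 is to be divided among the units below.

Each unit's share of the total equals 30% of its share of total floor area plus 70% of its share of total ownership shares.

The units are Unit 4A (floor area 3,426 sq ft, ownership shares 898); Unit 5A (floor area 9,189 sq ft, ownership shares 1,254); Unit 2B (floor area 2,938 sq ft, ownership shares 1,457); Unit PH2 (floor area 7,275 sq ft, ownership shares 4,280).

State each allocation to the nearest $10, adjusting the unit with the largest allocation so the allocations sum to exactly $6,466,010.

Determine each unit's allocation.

Floor area total 22,828; ownership shares total 7,889.
Blended shares (30% floor area + 70% ownership shares): Unit 4A 0.1247; Unit 5A 0.2320; Unit 2B 0.1679; Unit PH2 0.4754.
Pro-rata amounts: Unit 4A 806,338.75; Unit 5A 1,500,298.27; Unit 2B 1,085,589.77; Unit PH2 3,073,783.20.
Rounded to nearest $10: Unit 4A $806,340; Unit 5A $1,500,300; Unit 2B $1,085,590; Unit PH2 $3,073,780. Sum = $6,466,010.
Rounded total matches; no reconciliation needed.

Unit 4A: $806,340 · Unit 5A: $1,500,300 · Unit 2B: $1,085,590 · Unit PH2: $3,073,780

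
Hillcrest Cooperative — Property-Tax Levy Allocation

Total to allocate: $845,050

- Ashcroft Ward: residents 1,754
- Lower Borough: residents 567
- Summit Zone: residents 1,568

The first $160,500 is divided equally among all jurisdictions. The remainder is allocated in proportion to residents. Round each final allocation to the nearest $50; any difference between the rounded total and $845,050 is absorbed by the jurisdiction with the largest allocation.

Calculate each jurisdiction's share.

First tranche $160,500 split equally: $53,500 each.
Remainder $684,550 by residents (total 3,889): Ashcroft Ward 308,742.79 → $308,750; Lower Borough 99,804.54 → $99,800; Summit Zone 276,002.67 → $276,000.
Totals: Ashcroft Ward $53,500 + $308,750 = $362,250; Lower Borough $53,500 + $99,800 = $153,300; Summit Zone $53,500 + $276,000 = $329,500.

Ashcroft Ward: $362,250 · Lower Borough: $153,300 · Summit Zone: $329,500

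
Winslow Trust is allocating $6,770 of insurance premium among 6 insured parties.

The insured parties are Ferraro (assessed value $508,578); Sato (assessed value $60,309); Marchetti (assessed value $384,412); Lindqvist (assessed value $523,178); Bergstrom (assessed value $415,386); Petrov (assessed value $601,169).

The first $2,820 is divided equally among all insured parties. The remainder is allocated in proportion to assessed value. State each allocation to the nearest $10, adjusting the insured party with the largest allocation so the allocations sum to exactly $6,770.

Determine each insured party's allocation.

Equal tier: $2,820 ÷ 6 = $470 apiece.
Remainder $3,950 by assessed value (total 2,493,032): Ferraro 805.80 → $810; Sato 95.55 → $100; Marchetti 609.07 → $610; Lindqvist 828.93 → $830; Bergstrom 658.14 → $660; Petrov 952.50 → $950.
Rounding difference −$10 on remainder applied to Petrov.
Totals: Ferraro $470 + $810 = $1,280; Sato $470 + $100 = $570; Marchetti $470 + $610 = $1,080; Lindqvist $470 + $830 = $1,300; Bergstrom $470 + $660 = $1,130; Petrov $470 + $940 = $1,410.

Ferraro: $1,280 · Sato: $570 · Marchetti: $1,080 · Lindqvist: $1,300 · Bergstrom: $1,130 · Petrov: $1,410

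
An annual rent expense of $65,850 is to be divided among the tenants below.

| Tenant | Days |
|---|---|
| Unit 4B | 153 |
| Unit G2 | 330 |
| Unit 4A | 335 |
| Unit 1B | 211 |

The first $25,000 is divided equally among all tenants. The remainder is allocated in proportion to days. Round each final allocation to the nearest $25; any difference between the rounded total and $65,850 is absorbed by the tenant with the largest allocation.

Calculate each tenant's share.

Equal tier: $25,000 ÷ 4 = $6,250 apiece.
Remainder $40,850 by days (total 1,029): Unit 4B 6,073.91 → $6,075; Unit G2 13,100.58 → $13,100; Unit 4A 13,299.08 → $13,300; Unit 1B 8,376.43 → $8,375.
Totals: Unit 4B $6,250 + $6,075 = $12,325; Unit G2 $6,250 + $13,100 = $19,350; Unit 4A $6,250 + $13,300 = $19,550; Unit 1B $6,250 + $8,375 = $14,625.

Unit 4B: $12,325; Unit G2: $19,350; Unit 4A: $19,550; Unit 1B: $14,625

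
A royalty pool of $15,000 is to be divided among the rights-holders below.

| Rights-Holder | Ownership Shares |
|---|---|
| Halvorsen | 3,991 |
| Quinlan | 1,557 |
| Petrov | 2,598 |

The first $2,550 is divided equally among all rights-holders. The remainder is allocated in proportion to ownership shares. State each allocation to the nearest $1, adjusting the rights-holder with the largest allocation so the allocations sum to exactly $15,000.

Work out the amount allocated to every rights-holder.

Halvorsen: $6,949 · Quinlan: $3,230 · Petrov: $4,821

Equal tier: $2,550 ÷ 3 = $850 apiece.
Remainder $12,450 by ownership shares (total 8,146): Halvorsen 6,099.67 → $6,100; Quinlan 2,379.65 → $2,380; Petrov 3,970.67 → $3,971.
Rounding difference −$1 on remainder applied to Halvorsen.
Totals: Halvorsen $850 + $6,099 = $6,949; Quinlan $850 + $2,380 = $3,230; Petrov $850 + $3,971 = $4,821.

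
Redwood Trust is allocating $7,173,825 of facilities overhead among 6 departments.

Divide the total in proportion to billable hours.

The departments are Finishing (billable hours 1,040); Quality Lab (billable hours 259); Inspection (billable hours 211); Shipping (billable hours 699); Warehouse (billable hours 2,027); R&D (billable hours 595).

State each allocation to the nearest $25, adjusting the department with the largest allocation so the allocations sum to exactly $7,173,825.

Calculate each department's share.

Billable hours total: 4,831.
Unrounded shares: Finishing 1,040/4,831 × $7,173,825 = 1,544,354.79; Quality Lab 259/4,831 × $7,173,825 = 384,603.74; Inspection 211/4,831 × $7,173,825 = 313,325.83; Shipping 699/4,831 × $7,173,825 = 1,037,984.61; Warehouse 2,027/4,831 × $7,173,825 = 3,010,006.89; R&D 595/4,831 × $7,173,825 = 883,549.14.
At nearest $25: Finishing $1,544,350; Quality Lab $384,600; Inspection $313,325; Shipping $1,037,975; Warehouse $3,010,000; R&D $883,550. Sum = $7,173,800.
Difference $7,173,825 − $7,173,800 = +$25 applied to largest allocation (Warehouse): Warehouse becomes $3,010,025.

Finishing: $1,544,350 | Quality Lab: $384,600 | Inspection: $313,325 | Shipping: $1,037,975 | Warehouse: $3,010,025 | R&D: $883,550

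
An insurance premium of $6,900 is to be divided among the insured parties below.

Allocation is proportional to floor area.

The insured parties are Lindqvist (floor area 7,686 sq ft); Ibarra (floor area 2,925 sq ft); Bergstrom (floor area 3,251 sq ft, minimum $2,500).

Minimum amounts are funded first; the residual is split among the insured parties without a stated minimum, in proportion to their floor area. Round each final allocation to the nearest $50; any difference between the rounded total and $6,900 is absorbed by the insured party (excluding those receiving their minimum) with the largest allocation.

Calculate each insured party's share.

Lindqvist: $3,200 | Ibarra: $1,200 | Bergstrom: $2,500

Fund the minimums — Bergstrom $2,500. Residual $4,400.
Residual split over remaining floor area 10,611: Lindqvist 3,187.11 → $3,200; Ibarra 1,212.89 → $1,200.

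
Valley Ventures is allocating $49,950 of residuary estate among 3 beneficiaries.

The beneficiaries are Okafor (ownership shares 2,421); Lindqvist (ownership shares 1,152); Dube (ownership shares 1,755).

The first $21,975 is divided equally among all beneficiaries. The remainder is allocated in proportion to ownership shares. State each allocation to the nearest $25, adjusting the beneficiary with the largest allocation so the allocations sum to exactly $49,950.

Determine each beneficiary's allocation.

Okafor: $20,025 | Lindqvist: $13,375 | Dube: $16,550

$21,975 shared equally gives $7,325 per beneficiary.
Remainder $27,975 by ownership shares (total 5,328): Okafor 12,711.61 → $12,700; Lindqvist 6,048.65 → $6,050; Dube 9,214.74 → $9,225.
Totals: Okafor $7,325 + $12,700 = $20,025; Lindqvist $7,325 + $6,050 = $13,375; Dube $7,325 + $9,225 = $16,550.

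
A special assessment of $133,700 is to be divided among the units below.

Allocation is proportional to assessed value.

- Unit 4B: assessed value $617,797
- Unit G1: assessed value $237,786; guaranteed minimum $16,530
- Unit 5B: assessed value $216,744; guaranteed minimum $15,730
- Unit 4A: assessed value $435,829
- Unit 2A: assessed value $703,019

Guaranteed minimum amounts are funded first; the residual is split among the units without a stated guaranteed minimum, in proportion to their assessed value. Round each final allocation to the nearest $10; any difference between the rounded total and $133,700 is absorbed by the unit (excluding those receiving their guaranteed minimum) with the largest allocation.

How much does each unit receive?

Fund the minimums — Unit G1 $16,530; Unit 5B $15,730. Residual $101,440.
Residual split over remaining assessed value 1,756,645: Unit 4B 35,675.58 → $35,680; Unit 4A 25,167.57 → $25,170; Unit 2A 40,596.85 → $40,600.
Rounding difference −$10 applied to Unit 2A → $40,590.

Unit 4B: $35,680 · Unit G1: $16,530 · Unit 5B: $15,730 · Unit 4A: $25,170 · Unit 2A: $40,590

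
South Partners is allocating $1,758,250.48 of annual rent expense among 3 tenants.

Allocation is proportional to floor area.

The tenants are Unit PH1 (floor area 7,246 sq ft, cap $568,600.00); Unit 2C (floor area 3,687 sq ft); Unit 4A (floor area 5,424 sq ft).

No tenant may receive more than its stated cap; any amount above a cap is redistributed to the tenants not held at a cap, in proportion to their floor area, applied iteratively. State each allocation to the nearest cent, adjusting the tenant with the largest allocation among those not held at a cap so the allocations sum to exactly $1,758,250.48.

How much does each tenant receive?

Combined floor area = 16,357.
Proportional shares (ignoring caps): Unit PH1 778,888.7313; Unit 2C 396,323.8687; Unit 4A 583,037.8800.
Capped: Unit PH1 ($568,600.00); balance $1,189,650.48 reallocated over remaining floor area 9,111.
Redistributed shares: Unit 2C 481,422.6012 → $481,422.60; Unit 4A 708,227.8788 → $708,227.88.

Unit PH1: $568,600.00 · Unit 2C: $481,422.60 · Unit 4A: $708,227.88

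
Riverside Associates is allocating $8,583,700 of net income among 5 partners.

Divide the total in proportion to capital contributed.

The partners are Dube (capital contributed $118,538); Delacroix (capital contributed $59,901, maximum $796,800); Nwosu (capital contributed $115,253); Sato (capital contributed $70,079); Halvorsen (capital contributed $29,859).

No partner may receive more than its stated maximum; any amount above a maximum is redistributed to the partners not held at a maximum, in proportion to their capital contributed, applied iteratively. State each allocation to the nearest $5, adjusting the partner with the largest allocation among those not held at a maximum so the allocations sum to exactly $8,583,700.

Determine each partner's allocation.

Capital contributed total: 393,630.
Pro-rata shares before constraints: Dube 2,584,901.13; Delacroix 1,306,232.28; Nwosu 2,513,266.71; Sato 1,528,179.03; Halvorsen 651,120.85.
Held at cap: Delacroix ($796,800); remaining pool $7,786,900 reallocated over remaining capital contributed 333,729.
Shares after redistribution: Dube 2,765,847.60 → $2,765,850; Nwosu 2,689,198.68 → $2,689,200; Sato 1,635,153.57 → $1,635,155; Halvorsen 696,700.16 → $696,700.
Rounding difference −$5 applied to Dube → $2,765,845.

Dube: $2,765,845 | Delacroix: $796,800 | Nwosu: $2,689,200 | Sato: $1,635,155 | Halvorsen: $696,700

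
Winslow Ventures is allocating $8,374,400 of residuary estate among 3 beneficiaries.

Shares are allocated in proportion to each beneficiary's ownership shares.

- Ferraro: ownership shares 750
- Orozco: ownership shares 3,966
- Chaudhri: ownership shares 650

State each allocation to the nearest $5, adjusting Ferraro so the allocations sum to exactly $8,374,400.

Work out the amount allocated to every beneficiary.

Ferraro: $1,170,485; Orozco: $6,189,500; Chaudhri: $1,014,415

Combined ownership shares = 5,366.
Unrounded shares: Ferraro 750/5,366 × $8,374,400 = 1,170,480.81; Orozco 3,966/5,366 × $8,374,400 = 6,189,502.497; Chaudhri 650/5,366 × $8,374,400 = 1,014,416.70.
Rounded to nearest $5: Ferraro $1,170,480; Orozco $6,189,500; Chaudhri $1,014,415. Sum = $8,374,395.
Difference $8,374,400 − $8,374,395 = +$5 applied to Ferraro: Ferraro becomes $1,170,485.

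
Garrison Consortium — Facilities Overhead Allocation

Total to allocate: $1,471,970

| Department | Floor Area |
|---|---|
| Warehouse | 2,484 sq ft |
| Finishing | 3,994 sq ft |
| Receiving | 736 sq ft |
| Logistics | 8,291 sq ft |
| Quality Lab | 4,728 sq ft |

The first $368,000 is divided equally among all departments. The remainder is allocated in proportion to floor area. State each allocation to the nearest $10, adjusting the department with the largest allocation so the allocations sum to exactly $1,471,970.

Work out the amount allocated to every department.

$368,000 shared equally gives $73,600 per department.
Remainder $1,103,970 by floor area (total 20,233): Warehouse 135,534.10 → $135,530; Finishing 217,923.99 → $217,920; Receiving 40,158.25 → $40,160; Logistics 452,380.53 → $452,380; Quality Lab 257,973.12 → $257,970.
Rounding difference +$10 on remainder applied to Logistics.
Totals: Warehouse $73,600 + $135,530 = $209,130; Finishing $73,600 + $217,920 = $291,520; Receiving $73,600 + $40,160 = $113,760; Logistics $73,600 + $452,390 = $525,990; Quality Lab $73,600 + $257,970 = $331,570.

Warehouse: $209,130 | Finishing: $291,520 | Receiving: $113,760 | Logistics: $525,990 | Quality Lab: $331,570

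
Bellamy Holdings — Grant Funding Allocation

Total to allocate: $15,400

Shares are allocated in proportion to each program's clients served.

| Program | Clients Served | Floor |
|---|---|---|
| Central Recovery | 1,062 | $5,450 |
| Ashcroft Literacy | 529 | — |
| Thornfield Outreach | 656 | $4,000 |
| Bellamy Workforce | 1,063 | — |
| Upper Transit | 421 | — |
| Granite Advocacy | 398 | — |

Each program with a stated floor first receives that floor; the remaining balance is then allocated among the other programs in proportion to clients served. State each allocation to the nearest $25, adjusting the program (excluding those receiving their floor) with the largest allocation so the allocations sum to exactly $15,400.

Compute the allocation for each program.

Fund the minimums — Central Recovery $5,450; Thornfield Outreach $4,000. Balance $5,950.
Balance split over remaining clients served 2,411: Ashcroft Literacy 1,305.50 → $1,300; Bellamy Workforce 2,623.33 → $2,625; Upper Transit 1,038.97 → $1,050; Granite Advocacy 982.21 → $975.

Central Recovery: $5,450 · Ashcroft Literacy: $1,300 · Thornfield Outreach: $4,000 · Bellamy Workforce: $2,625 · Upper Transit: $1,050 · Granite Advocacy: $975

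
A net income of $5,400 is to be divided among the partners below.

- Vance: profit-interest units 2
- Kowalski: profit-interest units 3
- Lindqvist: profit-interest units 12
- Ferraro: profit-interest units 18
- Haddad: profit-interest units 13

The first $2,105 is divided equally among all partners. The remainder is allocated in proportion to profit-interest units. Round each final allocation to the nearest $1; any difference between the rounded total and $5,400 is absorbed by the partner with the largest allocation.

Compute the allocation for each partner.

Vance: $558; Kowalski: $627; Lindqvist: $1,245; Ferraro: $1,657; Haddad: $1,313

First tranche $2,105 split equally: $421 each.
Remainder $3,295 by profit-interest units (total 48): Vance 137.29 → $137; Kowalski 205.94 → $206; Lindqvist 823.75 → $824; Ferraro 1,235.62 → $1,236; Haddad 892.40 → $892.
Totals: Vance $421 + $137 = $558; Kowalski $421 + $206 = $627; Lindqvist $421 + $824 = $1,245; Ferraro $421 + $1,236 = $1,657; Haddad $421 + $892 = $1,313.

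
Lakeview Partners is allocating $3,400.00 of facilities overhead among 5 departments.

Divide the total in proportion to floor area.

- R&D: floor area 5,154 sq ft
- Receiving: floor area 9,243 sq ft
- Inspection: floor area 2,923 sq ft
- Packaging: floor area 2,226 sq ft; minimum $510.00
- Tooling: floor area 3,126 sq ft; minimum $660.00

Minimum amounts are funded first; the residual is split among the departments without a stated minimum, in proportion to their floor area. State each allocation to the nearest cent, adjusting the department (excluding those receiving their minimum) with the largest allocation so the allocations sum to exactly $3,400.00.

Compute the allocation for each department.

R&D: $663.59 · Receiving: $1,190.07 · Inspection: $376.34 · Packaging: $510.00 · Tooling: $660.00

Guaranteed amounts: Packaging $510.00; Tooling $660.00. Remaining pool $2,230.00.
Remaining pool split over remaining floor area 17,320: R&D 663.5924 → $663.59; Receiving 1,190.0629 → $1,190.06; Inspection 376.3447 → $376.34.
Rounding difference +$0.01 applied to Receiving → $1,190.07.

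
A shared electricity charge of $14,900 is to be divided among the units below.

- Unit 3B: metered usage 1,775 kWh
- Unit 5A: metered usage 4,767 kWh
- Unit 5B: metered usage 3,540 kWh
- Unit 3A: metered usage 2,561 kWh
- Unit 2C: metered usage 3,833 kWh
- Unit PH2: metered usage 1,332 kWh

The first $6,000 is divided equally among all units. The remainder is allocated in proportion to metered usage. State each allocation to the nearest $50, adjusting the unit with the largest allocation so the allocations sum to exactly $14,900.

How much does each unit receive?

Unit 3B: $1,900 | Unit 5A: $3,400 | Unit 5B: $2,750 | Unit 3A: $2,300 | Unit 2C: $2,900 | Unit PH2: $1,650

Equal tier: $6,000 ÷ 6 = $1,000 apiece.
Remainder $8,900 by metered usage (total 17,808): Unit 3B 887.10 → $900; Unit 5A 2,382.43 → $2,400; Unit 5B 1,769.20 → $1,750; Unit 3A 1,279.92 → $1,300; Unit 2C 1,915.64 → $1,900; Unit PH2 665.70 → $650.
Totals: Unit 3B $1,000 + $900 = $1,900; Unit 5A $1,000 + $2,400 = $3,400; Unit 5B $1,000 + $1,750 = $2,750; Unit 3A $1,000 + $1,300 = $2,300; Unit 2C $1,000 + $1,900 = $2,900; Unit PH2 $1,000 + $650 = $1,650.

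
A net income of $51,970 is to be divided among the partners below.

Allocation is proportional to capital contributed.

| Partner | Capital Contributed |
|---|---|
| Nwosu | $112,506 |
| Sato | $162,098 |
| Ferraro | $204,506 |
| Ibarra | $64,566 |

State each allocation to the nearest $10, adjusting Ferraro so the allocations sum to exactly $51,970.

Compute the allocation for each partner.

Nwosu: $10,750 · Sato: $15,490 · Ferraro: $19,560 · Ibarra: $6,170

Sum of capital contributed: 543,676.
Unrounded shares: Nwosu 112,506/543,676 × $51,970 = 10,754.45; Sato 162,098/543,676 × $51,970 = 15,494.95; Ferraro 204,506/543,676 × $51,970 = 19,548.73; Ibarra 64,566/543,676 × $51,970 = 6,171.87.
Rounded to nearest $10: Nwosu $10,750; Sato $15,490; Ferraro $19,550; Ibarra $6,170. Sum = $51,960.
Difference $51,970 − $51,960 = +$10 applied to Ferraro: Ferraro becomes $19,560.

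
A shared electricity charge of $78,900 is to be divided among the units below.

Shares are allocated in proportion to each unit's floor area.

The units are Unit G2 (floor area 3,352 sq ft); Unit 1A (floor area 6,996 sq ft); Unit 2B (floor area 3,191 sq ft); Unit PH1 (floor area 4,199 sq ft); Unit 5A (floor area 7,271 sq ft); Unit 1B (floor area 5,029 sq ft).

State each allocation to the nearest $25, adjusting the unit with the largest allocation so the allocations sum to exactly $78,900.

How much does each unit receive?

Unit G2: $8,800 | Unit 1A: $18,375 | Unit 2B: $8,375 | Unit PH1: $11,025 | Unit 5A: $19,125 | Unit 1B: $13,200

Combined floor area = 30,038.
Raw shares: Unit G2 3,352/30,038 × $78,900 = 8,804.61; Unit 1A 6,996/30,038 × $78,900 = 18,376.20; Unit 2B 3,191/30,038 × $78,900 = 8,381.71; Unit PH1 4,199/30,038 × $78,900 = 11,029.40; Unit 5A 7,271/30,038 × $78,900 = 19,098.54; Unit 1B 5,029/30,038 × $78,900 = 13,209.54.
Rounded to nearest $25: Unit G2 $8,800; Unit 1A $18,375; Unit 2B $8,375; Unit PH1 $11,025; Unit 5A $19,100; Unit 1B $13,200. Sum = $78,875.
Difference $78,900 − $78,875 = +$25 applied to largest allocation (Unit 5A): Unit 5A becomes $19,125.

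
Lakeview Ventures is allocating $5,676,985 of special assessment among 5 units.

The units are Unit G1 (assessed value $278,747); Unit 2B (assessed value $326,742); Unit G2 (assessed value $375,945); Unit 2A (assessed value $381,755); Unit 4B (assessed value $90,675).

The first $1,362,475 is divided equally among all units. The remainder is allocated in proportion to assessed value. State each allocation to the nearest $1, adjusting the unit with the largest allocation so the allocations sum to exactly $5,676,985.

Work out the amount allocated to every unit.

Equal tier: $1,362,475 ÷ 5 = $272,495 apiece.
Remainder $4,314,510 by assessed value (total 1,453,864): Unit G1 827,214.04 → $827,214; Unit 2B 969,644.77 → $969,645; Unit G2 1,115,660.38 → $1,115,660; Unit 2A 1,132,902.23 → $1,132,902; Unit 4B 269,088.58 → $269,089.
Totals: Unit G1 $272,495 + $827,214 = $1,099,709; Unit 2B $272,495 + $969,645 = $1,242,140; Unit G2 $272,495 + $1,115,660 = $1,388,155; Unit 2A $272,495 + $1,132,902 = $1,405,397; Unit 4B $272,495 + $269,089 = $541,584.

Unit G1: $1,099,709 | Unit 2B: $1,242,140 | Unit G2: $1,388,155 | Unit 2A: $1,405,397 | Unit 4B: $541,584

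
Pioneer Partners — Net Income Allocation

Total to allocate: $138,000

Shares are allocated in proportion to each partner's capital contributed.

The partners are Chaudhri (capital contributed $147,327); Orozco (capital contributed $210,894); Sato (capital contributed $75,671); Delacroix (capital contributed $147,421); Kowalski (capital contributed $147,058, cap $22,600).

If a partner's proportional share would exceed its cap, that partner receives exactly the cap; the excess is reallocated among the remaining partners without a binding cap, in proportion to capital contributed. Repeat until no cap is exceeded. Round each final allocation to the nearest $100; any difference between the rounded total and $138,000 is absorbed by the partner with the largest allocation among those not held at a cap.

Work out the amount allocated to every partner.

Combined capital contributed = 728,371.
Unconstrained shares: Chaudhri 27,913.15; Orozco 39,956.80; Sato 14,336.92; Delacroix 27,930.96; Kowalski 27,862.18.
Capped: Kowalski ($22,600); remaining pool $115,400 reallocated over remaining capital contributed 581,313.
Shares after redistribution: Chaudhri 29,246.78 → $29,200; Orozco 41,865.86 → $41,900; Sato 15,021.91 → $15,000; Delacroix 29,265.44 → $29,300.

Chaudhri: $29,200 | Orozco: $41,900 | Sato: $15,000 | Delacroix: $29,300 | Kowalski: $22,600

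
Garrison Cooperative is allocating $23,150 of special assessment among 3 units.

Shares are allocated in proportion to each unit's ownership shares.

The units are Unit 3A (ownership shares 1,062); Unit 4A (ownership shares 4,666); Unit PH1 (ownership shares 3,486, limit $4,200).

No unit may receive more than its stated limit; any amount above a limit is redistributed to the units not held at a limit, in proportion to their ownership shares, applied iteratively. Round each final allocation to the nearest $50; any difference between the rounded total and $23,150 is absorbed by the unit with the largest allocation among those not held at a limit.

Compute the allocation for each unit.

Combined ownership shares = 9,214.
Proportional shares (ignoring caps): Unit 3A 2,668.25; Unit 4A 11,723.24; Unit PH1 8,758.51.
Cap binds for Unit PH1 ($4,200); balance $18,950 reallocated over remaining ownership shares 5,728.
Remaining shares: Unit 3A 3,513.43 → $3,500; Unit 4A 15,436.57 → $15,450.

Unit 3A: $3,500 · Unit 4A: $15,450 · Unit PH1: $4,200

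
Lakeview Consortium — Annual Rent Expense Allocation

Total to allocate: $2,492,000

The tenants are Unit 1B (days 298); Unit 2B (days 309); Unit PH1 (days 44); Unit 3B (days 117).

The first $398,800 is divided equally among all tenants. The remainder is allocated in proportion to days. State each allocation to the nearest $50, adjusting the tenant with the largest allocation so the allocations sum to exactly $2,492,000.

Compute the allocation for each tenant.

Unit 1B: $911,900 | Unit 2B: $941,900 | Unit PH1: $219,600 | Unit 3B: $418,600

Equal tier: $398,800 ÷ 4 = $99,700 apiece.
Remainder $2,093,200 by days (total 768): Unit 1B 812,205.21 → $812,200; Unit 2B 842,185.94 → $842,200; Unit PH1 119,922.92 → $119,900; Unit 3B 318,885.94 → $318,900.
Totals: Unit 1B $99,700 + $812,200 = $911,900; Unit 2B $99,700 + $842,200 = $941,900; Unit PH1 $99,700 + $119,900 = $219,600; Unit 3B $99,700 + $318,900 = $418,600.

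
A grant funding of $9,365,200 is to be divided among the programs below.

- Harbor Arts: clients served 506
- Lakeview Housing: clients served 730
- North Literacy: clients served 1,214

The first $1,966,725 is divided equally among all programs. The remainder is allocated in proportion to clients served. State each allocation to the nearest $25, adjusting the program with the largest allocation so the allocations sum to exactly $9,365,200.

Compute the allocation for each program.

$1,966,725 shared equally gives $655,575 per program.
Remainder $7,398,475 by clients served (total 2,450): Harbor Arts 1,528,011.57 → $1,528,000; Lakeview Housing 2,204,443.57 → $2,204,450; North Literacy 3,666,019.86 → $3,666,025.
Totals: Harbor Arts $655,575 + $1,528,000 = $2,183,575; Lakeview Housing $655,575 + $2,204,450 = $2,860,025; North Literacy $655,575 + $3,666,025 = $4,321,600.

Harbor Arts: $2,183,575 · Lakeview Housing: $2,860,025 · North Literacy: $4,321,600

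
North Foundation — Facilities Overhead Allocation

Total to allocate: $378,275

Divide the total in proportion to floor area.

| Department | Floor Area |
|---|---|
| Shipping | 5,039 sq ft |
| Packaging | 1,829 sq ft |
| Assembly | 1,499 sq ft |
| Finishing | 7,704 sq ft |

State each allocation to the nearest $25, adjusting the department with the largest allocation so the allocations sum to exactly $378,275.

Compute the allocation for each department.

Total floor area = 16,071.
Proportional shares: Shipping 5,039/16,071 × $378,275 = 118,606.67; Packaging 1,829/16,071 × $378,275 = 43,050.52; Assembly 1,499/16,071 × $378,275 = 35,283.07; Finishing 7,704/16,071 × $378,275 = 181,334.74.
Rounded to nearest $25: Shipping $118,600; Packaging $43,050; Assembly $35,275; Finishing $181,325. Sum = $378,250.
Difference $378,275 − $378,250 = +$25 applied to largest allocation (Finishing): Finishing becomes $181,350.

Shipping: $118,600 · Packaging: $43,050 · Assembly: $35,275 · Finishing: $181,350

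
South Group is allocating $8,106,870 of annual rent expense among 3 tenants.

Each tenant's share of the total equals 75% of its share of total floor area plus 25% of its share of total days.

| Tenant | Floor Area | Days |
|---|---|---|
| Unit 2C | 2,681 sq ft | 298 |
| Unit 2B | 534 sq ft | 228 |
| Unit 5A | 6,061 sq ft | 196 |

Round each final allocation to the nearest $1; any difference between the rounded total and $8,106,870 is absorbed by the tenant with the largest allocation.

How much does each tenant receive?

Totals — floor area 9,276, days 722.
Composite weights (75% floor area + 25% days): Unit 2C 0.3200; Unit 2B 0.1221; Unit 5A 0.5579.
Unrounded shares: Unit 2C 2,593,830.97; Unit 2B 990,037.77; Unit 5A 4,523,001.26.
At nearest $1: Unit 2C $2,593,831; Unit 2B $990,038; Unit 5A $4,523,001. Sum = $8,106,870.
Sum already equals the total — no adjustment.

Unit 2C: $2,593,831; Unit 2B: $990,038; Unit 5A: $4,523,001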